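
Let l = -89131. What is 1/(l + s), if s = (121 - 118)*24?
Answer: -1/89059 ≈ -1.1229e-5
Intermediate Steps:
s = 72 (s = 3*24 = 72)
1/(l + s) = 1/(-89131 + 72) = 1/(-89059) = -1/89059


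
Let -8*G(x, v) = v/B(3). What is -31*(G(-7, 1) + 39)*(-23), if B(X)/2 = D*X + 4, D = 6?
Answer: 9787351/352 ≈ 27805.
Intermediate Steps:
B(X) = 8 + 12*X (B(X) = 2*(6*X + 4) = 2*(4 + 6*X) = 8 + 12*X)
G(x, v) = -v/352 (G(x, v) = -v/(8*(8 + 12*3)) = -v/(8*(8 + 36)) = -v/(8*44) = -v/352)
-31*(G(-7, 1) + 39)*(-23) = -31*(-1/352*1 + 39)*(-23) = -31*(-1/352 + 39)*(-23) = -31*13727/352*(-23) = -425537/352*(-23) = 9787351/352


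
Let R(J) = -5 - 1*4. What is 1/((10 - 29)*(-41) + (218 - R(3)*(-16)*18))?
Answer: -1/1595 ≈ -0.00062696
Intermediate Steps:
R(J) = -9 (R(J) = -5 - 4 = -9)
1/((10 - 29)*(-41) + (218 - R(3)*(-16)*18)) = 1/((10 - 29)*(-41) + (218 - (-9*(-16))*18)) = 1/(-19*(-41) + (218 - 144*18)) = 1/(779 + (218 - 1*2592)) = 1/(779 + (218 - 2592)) = 1/(779 - 2374) = 1/(-1595) = -1/1595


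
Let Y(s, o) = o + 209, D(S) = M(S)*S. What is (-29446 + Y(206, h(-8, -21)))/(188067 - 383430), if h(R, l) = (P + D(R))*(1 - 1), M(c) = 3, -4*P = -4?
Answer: 29237/195363 ≈ 0.14965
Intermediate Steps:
P = 1 (P = -¼*(-4) = 1)
D(S) = 3*S
h(R, l) = 0 (h(R, l) = (1 + 3*R)*(1 - 1) = (1 + 3*R)*0 = 0)
Y(s, o) = 209 + o
(-29446 + Y(206, h(-8, -21)))/(188067 - 383430) = (-29446 + (209 + 0))/(188067 - 383430) = (-29446 + 209)/(-195363) = -29237*(-1/195363) = 29237/195363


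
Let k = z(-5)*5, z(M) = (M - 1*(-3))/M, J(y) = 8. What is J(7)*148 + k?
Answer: 1186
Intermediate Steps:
z(M) = (3 + M)/M (z(M) = (M + 3)/M = (3 + M)/M)
k = 2 (k = ((3 - 5)/(-5))*5 = -1/5*(-2)*5 = (2/5)*5 = 2)
J(7)*148 + k = 8*148 + 2 = 1184 + 2 = 1186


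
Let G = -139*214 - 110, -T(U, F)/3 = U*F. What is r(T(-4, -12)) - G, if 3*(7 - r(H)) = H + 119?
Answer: 89614/3 ≈ 29871.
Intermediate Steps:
T(U, F) = -3*F*U (T(U, F) = -3*U*F = -3*F*U)
r(H) = -98/3 - H/3 (r(H) = 7 - (H + 119)/3 = 7 - (119 + H)/3 = 7 + (-119/3 - H/3) = -98/3 - H/3)
G = -29856 (G = -29746 - 110 = -29856)
r(T(-4, -12)) - G = (-98/3 - (-1)*(-12)*(-4)) - 1*(-29856) = (-98/3 - ⅓*(-144)) + 29856 = (-98/3 + 48) + 29856 = 46/3 + 29856 = 89614/3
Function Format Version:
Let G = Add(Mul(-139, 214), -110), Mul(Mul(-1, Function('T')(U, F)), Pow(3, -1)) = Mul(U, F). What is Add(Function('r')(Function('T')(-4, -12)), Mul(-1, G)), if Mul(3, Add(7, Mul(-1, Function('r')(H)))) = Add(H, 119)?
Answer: Rational(89614, 3) ≈ 29871.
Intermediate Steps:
Function('T')(U, F) = Mul(-3, F, U) (Function('T')(U, F) = Mul(-3, Mul(U, F)) = Mul(-3, Mul(F, U)) = Mul(-3, F, U))
Function('r')(H) = Add(Rational(-98, 3), Mul(Rational(-1, 3), H)) (Function('r')(H) = Add(7, Mul(Rational(-1, 3), Add(H, 119))) = Add(7, Mul(Rational(-1, 3), Add(119, H))) = Add(7, Add(Rational(-119, 3), Mul(Rational(-1, 3), H))) = Add(Rational(-98, 3), Mul(Rational(-1, 3), H)))
G = -29856 (G = Add(-29746, -110) = -29856)
Add(Function('r')(Function('T')(-4, -12)), Mul(-1, G)) = Add(Add(Rational(-98, 3), Mul(Rational(-1, 3), Mul(-3, -12, -4))), Mul(-1, -29856)) = Add(Add(Rational(-98, 3), Mul(Rational(-1, 3), -144)), 29856) = Add(Add(Rational(-98, 3), 48), 29856) = Add(Rational(46, 3), 29856) = Rational(89614, 3)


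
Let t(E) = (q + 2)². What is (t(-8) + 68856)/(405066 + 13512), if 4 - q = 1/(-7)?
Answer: 3375793/20510322 ≈ 0.16459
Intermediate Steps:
q = 29/7 (q = 4 - 1/(-7) = 4 - 1*(-⅐) = 4 + ⅐ = 29/7 ≈ 4.1429)
t(E) = 1849/49 (t(E) = (29/7 + 2)² = (43/7)² = 1849/49)
(t(-8) + 68856)/(405066 + 13512) = (1849/49 + 68856)/(405066 + 13512) = (3375793/49)/418578 = (3375793/49)*(1/418578) = 3375793/20510322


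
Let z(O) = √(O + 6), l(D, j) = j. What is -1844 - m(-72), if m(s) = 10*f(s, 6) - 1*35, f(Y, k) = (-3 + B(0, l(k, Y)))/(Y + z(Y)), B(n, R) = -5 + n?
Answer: -316767/175 - 8*I*√66/525 ≈ -1810.1 - 0.12379*I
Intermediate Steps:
z(O) = √(6 + O)
f(Y, k) = -8/(Y + √(6 + Y)) (f(Y, k) = (-3 + (-5 + 0))/(Y + √(6 + Y)) = (-3 - 5)/(Y + √(6 + Y)) = -8/(Y + √(6 + Y)))
m(s) = -35 - 80/(s + √(6 + s)) (m(s) = 10*(-8/(s + √(6 + s))) - 1*35 = -80/(s + √(6 + s)) - 35 = -35 - 80/(s + √(6 + s)))
-1844 - m(-72) = -1844 - 5*(-16 - 7*(-72) - 7*√(6 - 72))/(-72 + √(6 - 72)) = -1844 - 5*(-16 + 504 - 7*I*√66)/(-72 + √(-66)) = -1844 - 5*(-16 + 504 - 7*I*√66)/(-72 + I*√66) = -1844 - 5*(488 - 7*I*√66)/(-72 + I*√66)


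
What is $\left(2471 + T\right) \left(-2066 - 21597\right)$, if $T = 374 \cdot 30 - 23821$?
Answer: $239706190$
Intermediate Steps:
$T = -12601$ ($T = 11220 - 23821 = -12601$)
$\left(2471 + T\right) \left(-2066 - 21597\right) = \left(2471 - 12601\right) \left(-2066 - 21597\right) = \left(-10130\right) \left(-23663\right) = 239706190$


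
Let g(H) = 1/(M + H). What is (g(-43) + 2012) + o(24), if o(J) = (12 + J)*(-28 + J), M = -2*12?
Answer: 125155/67 ≈ 1868.0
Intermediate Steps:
M = -24
o(J) = (-28 + J)*(12 + J)
g(H) = 1/(-24 + H)
(g(-43) + 2012) + o(24) = (1/(-24 - 43) + 2012) + (-336 + 24² - 16*24) = (1/(-67) + 2012) + (-336 + 576 - 384) = (-1/67 + 2012) - 144 = 134803/67 - 144 = 125155/67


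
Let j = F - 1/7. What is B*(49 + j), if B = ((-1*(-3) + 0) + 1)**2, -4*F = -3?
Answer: 5556/7 ≈ 793.71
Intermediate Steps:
F = 3/4 (F = -1/4*(-3) = 3/4 ≈ 0.75000)
B = 16 (B = ((3 + 0) + 1)**2 = (3 + 1)**2 = 4**2 = 16)
j = 17/28 (j = 3/4 - 1/7 = 17/28 ≈ 0.60714)
B*(49 + j) = 16*(49 + 17/28) = 16*(1389/28) = 5556/7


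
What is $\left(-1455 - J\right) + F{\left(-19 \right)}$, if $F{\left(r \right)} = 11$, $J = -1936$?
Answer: $492$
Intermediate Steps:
$\left(-1455 - J\right) + F{\left(-19 \right)} = \left(-1455 - -1936\right) + 11 = \left(-1455 + 1936\right) + 11 = 481 + 11 = 492$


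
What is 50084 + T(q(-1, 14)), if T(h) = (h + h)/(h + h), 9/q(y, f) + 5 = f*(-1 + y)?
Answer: 50085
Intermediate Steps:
q(y, f) = 9/(-5 + f*(-1 + y))
T(h) = 1 (T(h) = (2*h)/((2*h)) = (2*h)*(1/(2*h)) = 1)
50084 + T(q(-1, 14)) = 50084 + 1 = 50085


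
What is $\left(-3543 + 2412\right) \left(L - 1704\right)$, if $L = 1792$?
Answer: $-99528$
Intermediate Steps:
$\left(-3543 + 2412\right) \left(L - 1704\right) = \left(-3543 + 2412\right) \left(1792 - 1704\right) = \left(-1131\right) 88 = -99528$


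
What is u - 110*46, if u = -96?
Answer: -5156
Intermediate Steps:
u - 110*46 = -96 - 110*46 = -96 - 5060 = -5156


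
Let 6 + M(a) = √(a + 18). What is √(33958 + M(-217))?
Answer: √(33952 + I*√199) ≈ 184.26 + 0.0383*I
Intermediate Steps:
M(a) = -6 + √(18 + a) (M(a) = -6 + √(a + 18) = -6 + √(18 + a))
√(33958 + M(-217)) = √(33958 + (-6 + √(18 - 217))) = √(33958 + (-6 + √(-199))) = √(33958 + (-6 + I*√199)) = √(33952 + I*√199)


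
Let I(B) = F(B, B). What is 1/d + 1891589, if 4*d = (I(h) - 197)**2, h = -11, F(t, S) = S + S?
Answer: 90722500033/47961 ≈ 1.8916e+6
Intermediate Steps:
F(t, S) = 2*S
I(B) = 2*B
d = 47961/4 (d = (2*(-11) - 197)**2/4 = (-22 - 197)**2/4 = (1/4)*(-219)**2 = (1/4)*47961 = 47961/4 ≈ 11990.)
1/d + 1891589 = 1/(47961/4) + 1891589 = 4/47961 + 1891589 = 90722500033/47961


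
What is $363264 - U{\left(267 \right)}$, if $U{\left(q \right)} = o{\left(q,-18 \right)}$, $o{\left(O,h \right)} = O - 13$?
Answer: $363010$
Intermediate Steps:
$o{\left(O,h \right)} = -13 + O$
$U{\left(q \right)} = -13 + q$
$363264 - U{\left(267 \right)} = 363264 - \left(-13 + 267\right) = 363264 - 254 = 363010$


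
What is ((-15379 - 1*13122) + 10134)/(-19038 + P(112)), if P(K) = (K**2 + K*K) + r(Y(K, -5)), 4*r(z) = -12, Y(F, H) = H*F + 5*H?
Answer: -18367/6047 ≈ -3.0374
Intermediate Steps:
Y(F, H) = 5*H + F*H (Y(F, H) = F*H + 5*H = 5*H + F*H)
r(z) = -3 (r(z) = (1/4)*(-12) = -3)
P(K) = -3 + 2*K**2 (P(K) = (K**2 + K*K) - 3 = (K**2 + K**2) - 3 = 2*K**2 - 3 = -3 + 2*K**2)
((-15379 - 1*13122) + 10134)/(-19038 + P(112)) = ((-15379 - 1*13122) + 10134)/(-19038 + (-3 + 2*112**2)) = ((-15379 - 13122) + 10134)/(-19038 + (-3 + 2*12544)) = (-28501 + 10134)/(-19038 + (-3 + 25088)) = -18367/(-19038 + 25085) = -18367/6047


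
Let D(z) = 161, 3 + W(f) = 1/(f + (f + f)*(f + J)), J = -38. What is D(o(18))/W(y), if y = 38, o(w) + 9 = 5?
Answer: -6118/113 ≈ -54.142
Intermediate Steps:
o(w) = -4 (o(w) = -9 + 5 = -4)
W(f) = -3 + 1/(f + 2*f*(-38 + f)) (W(f) = -3 + 1/(f + (f + f)*(f - 38)) = -3 + 1/(f + (2*f)*(-38 + f)) = -3 + 1/(f + 2*f*(-38 + f)))
D(o(18))/W(y) = 161/(((1 - 6*38² + 225*38)/(38*(-75 + 2*38)))) = 161/(((1 - 6*1444 + 8550)/(38*(-75 + 76)))) = 161/(((1/38)*(1 - 8664 + 8550)/1)) = 161/(((1/38)*1*(-113))) = 161/(-113/38) = 161*(-38/113) = -6118/113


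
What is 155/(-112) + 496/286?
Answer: 5611/16016 ≈ 0.35034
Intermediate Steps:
155/(-112) + 496/286 = 155*(-1/112) + 496*(1/286) = -155/112 + 248/143 = 5611/16016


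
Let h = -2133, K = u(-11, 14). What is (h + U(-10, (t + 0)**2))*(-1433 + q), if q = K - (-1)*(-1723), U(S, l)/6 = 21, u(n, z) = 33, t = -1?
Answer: 6267861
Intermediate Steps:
K = 33
U(S, l) = 126 (U(S, l) = 6*21 = 126)
q = -1690 (q = 33 - (-1)*(-1723) = 33 - 1*1723 = 33 - 1723 = -1690)
(h + U(-10, (t + 0)**2))*(-1433 + q) = (-2133 + 126)*(-1433 - 1690) = -2007*(-3123) = 6267861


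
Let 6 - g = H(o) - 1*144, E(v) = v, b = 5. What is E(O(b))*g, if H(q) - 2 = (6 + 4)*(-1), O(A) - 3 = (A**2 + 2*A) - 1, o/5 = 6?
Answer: 5846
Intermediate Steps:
o = 30 (o = 5*6 = 30)
O(A) = 2 + A**2 + 2*A (O(A) = 3 + ((A**2 + 2*A) - 1) = 3 + (-1 + A**2 + 2*A) = 2 + A**2 + 2*A)
H(q) = -8 (H(q) = 2 + (6 + 4)*(-1) = 2 + 10*(-1) = 2 - 10 = -8)
g = 158 (g = 6 - (-8 - 1*144) = 6 - (-8 - 144) = 6 - 1*(-152) = 6 + 152 = 158)
E(O(b))*g = (2 + 5**2 + 2*5)*158 = (2 + 25 + 10)*158 = 37*158 = 5846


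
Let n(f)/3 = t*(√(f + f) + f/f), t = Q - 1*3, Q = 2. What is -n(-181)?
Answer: 3 + 3*I*√362 ≈ 3.0 + 57.079*I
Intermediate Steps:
t = -1 (t = 2 - 1*3 = 2 - 3 = -1)
n(f) = -3 - 3*√2*√f (n(f) = 3*(-(√(f + f) + f/f)) = 3*(-(√(2*f) + 1)) = 3*(-(√2*√f + 1)) = 3*(-(1 + √2*√f)) = 3*(-1 - √2*√f) = -3 - 3*√2*√f)
-n(-181) = -(-3 - 3*√2*√(-181)) = -(-3 - 3*√2*I*√181) = -(-3 - 3*I*√362) = 3 + 3*I*√362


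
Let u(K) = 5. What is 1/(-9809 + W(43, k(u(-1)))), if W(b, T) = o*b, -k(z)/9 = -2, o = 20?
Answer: -1/8949 ≈ -0.00011174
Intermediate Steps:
k(z) = 18 (k(z) = -9*(-2) = 18)
W(b, T) = 20*b
1/(-9809 + W(43, k(u(-1)))) = 1/(-9809 + 20*43) = 1/(-9809 + 860) = 1/(-8949) = -1/8949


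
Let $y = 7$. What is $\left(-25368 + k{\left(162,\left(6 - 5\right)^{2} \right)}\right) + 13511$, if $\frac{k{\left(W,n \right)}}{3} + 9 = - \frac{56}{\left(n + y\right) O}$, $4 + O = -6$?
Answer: $- \frac{118819}{10} \approx -11882.0$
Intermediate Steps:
$O = -10$ ($O = -4 - 6 = -10$)
$k{\left(W,n \right)} = -27 - \frac{168}{-70 - 10 n}$ ($k{\left(W,n \right)} = -27 + 3 \left(- \frac{56}{\left(n + 7\right) \left(-10\right)}\right) = -27 + 3 \left(- \frac{56}{\left(7 + n\right) \left(-10\right)}\right) = -27 + 3 \left(- \frac{56}{-70 - 10 n}\right) = -27 - \frac{168}{-70 - 10 n}$)
$\left(-25368 + k{\left(162,\left(6 - 5\right)^{2} \right)}\right) + 13511 = \left(-25368 + \frac{3 \left(-287 - 45 \left(6 - 5\right)^{2}\right)}{5 \left(7 + \left(6 - 5\right)^{2}\right)}\right) + 13511 = \left(-25368 + \frac{3 \left(-287 - 45 \cdot 1^{2}\right)}{5 \left(7 + 1^{2}\right)}\right) + 13511 = \left(-25368 + \frac{3 \left(-287 - 45\right)}{5 \left(7 + 1\right)}\right) + 13511 = \left(-25368 + \frac{3 \left(-287 - 45\right)}{5 \cdot 8}\right) + 13511 = \left(-25368 + \frac{3}{5} \cdot \frac{1}{8} \left(-332\right)\right) + 13511 = \left(-25368 - \frac{249}{10}\right) + 13511 = - \frac{253929}{10} + 13511 = - \frac{118819}{10}$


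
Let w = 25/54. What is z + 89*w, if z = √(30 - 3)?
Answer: 2225/54 + 3*√3 ≈ 46.400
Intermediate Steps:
w = 25/54 (w = 25*(1/54) = 25/54 ≈ 0.46296)
z = 3*√3 (z = √27 = 3*√3 ≈ 5.1962)
z + 89*w = 3*√3 + 89*(25/54) = 3*√3 + 2225/54 = 2225/54 + 3*√3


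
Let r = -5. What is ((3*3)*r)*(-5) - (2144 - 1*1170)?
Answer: -749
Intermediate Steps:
((3*3)*r)*(-5) - (2144 - 1*1170) = ((3*3)*(-5))*(-5) - (2144 - 1*1170) = (9*(-5))*(-5) - (2144 - 1170) = -45*(-5) - 1*974 = 225 - 974 = -749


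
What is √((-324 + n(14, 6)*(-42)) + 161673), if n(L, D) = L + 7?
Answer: √160467 ≈ 400.58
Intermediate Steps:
n(L, D) = 7 + L
√((-324 + n(14, 6)*(-42)) + 161673) = √((-324 + (7 + 14)*(-42)) + 161673) = √((-324 + 21*(-42)) + 161673) = √((-324 - 882) + 161673) = √(-1206 + 161673) = √160467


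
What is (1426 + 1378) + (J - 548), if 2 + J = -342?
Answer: 1912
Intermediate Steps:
J = -344 (J = -2 - 342 = -344)
(1426 + 1378) + (J - 548) = (1426 + 1378) + (-344 - 548) = 2804 - 892 = 1912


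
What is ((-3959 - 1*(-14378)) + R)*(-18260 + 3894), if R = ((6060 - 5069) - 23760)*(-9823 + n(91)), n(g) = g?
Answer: -3183481565682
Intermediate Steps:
R = 221587908 (R = ((6060 - 5069) - 23760)*(-9823 + 91) = (991 - 23760)*(-9732) = -22769*(-9732) = 221587908)
((-3959 - 1*(-14378)) + R)*(-18260 + 3894) = ((-3959 - 1*(-14378)) + 221587908)*(-18260 + 3894) = ((-3959 + 14378) + 221587908)*(-14366) = (10419 + 221587908)*(-14366) = 221598327*(-14366) = -3183481565682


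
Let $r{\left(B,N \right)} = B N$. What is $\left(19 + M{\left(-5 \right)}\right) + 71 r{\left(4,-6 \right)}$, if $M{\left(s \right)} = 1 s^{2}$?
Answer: $-1660$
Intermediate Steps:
$M{\left(s \right)} = s^{2}$
$\left(19 + M{\left(-5 \right)}\right) + 71 r{\left(4,-6 \right)} = \left(19 + \left(-5\right)^{2}\right) + 71 \cdot 4 \left(-6\right) = \left(19 + 25\right) + 71 \left(-24\right) = 44 - 1704 = -1660$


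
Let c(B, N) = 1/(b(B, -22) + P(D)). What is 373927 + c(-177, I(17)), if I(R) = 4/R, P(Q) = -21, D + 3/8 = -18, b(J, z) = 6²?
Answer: 5608906/15 ≈ 3.7393e+5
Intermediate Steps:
b(J, z) = 36
D = -147/8 (D = -3/8 - 18 = -147/8 ≈ -18.375)
c(B, N) = 1/15 (c(B, N) = 1/(36 - 21) = 1/15)
373927 + c(-177, I(17)) = 373927 + 1/15 = 5608906/15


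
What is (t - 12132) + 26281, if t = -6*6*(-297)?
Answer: 24841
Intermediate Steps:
t = 10692 (t = -36*(-297) = 10692)
(t - 12132) + 26281 = (10692 - 12132) + 26281 = -1440 + 26281 = 24841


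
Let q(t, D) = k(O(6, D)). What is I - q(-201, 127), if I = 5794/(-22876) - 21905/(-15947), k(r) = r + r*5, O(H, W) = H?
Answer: -6362113365/182401786 ≈ -34.880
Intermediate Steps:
k(r) = 6*r (k(r) = r + 5*r = 6*r)
q(t, D) = 36 (q(t, D) = 6*6 = 36)
I = 204350931/182401786 (I = 5794*(-1/22876) - 21905*(-1/15947) = -2897/11438 + 21905/15947 = 204350931/182401786 ≈ 1.1203)
I - q(-201, 127) = 204350931/182401786 - 1*36 = 204350931/182401786 - 36 = -6362113365/182401786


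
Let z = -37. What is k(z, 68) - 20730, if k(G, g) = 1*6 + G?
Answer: -20761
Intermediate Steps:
k(G, g) = 6 + G
k(z, 68) - 20730 = (6 - 37) - 20730 = -31 - 20730 = -20761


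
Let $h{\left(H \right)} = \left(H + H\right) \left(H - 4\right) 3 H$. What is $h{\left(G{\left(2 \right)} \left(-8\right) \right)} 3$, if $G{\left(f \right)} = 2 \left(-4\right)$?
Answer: $4423680$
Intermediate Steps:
$G{\left(f \right)} = -8$
$h{\left(H \right)} = 6 H^{2} \left(-4 + H\right)$ ($h{\left(H \right)} = 2 H \left(-4 + H\right) 3 H = 6 H \left(-4 + H\right) H = 6 H^{2} \left(-4 + H\right)$)
$h{\left(G{\left(2 \right)} \left(-8\right) \right)} 3 = 6 \left(\left(-8\right) \left(-8\right)\right)^{2} \left(-4 - -64\right) 3 = 6 \cdot 64^{2} \left(-4 + 64\right) 3 = 6 \cdot 4096 \cdot 60 \cdot 3 = 1474560 \cdot 3 = 4423680$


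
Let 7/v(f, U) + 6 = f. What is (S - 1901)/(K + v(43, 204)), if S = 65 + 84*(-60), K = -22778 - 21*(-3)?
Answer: 63603/210112 ≈ 0.30271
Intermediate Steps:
v(f, U) = 7/(-6 + f)
K = -22715 (K = -22778 + 63 = -22715)
S = -4975 (S = 65 - 5040 = -4975)
(S - 1901)/(K + v(43, 204)) = (-4975 - 1901)/(-22715 + 7/(-6 + 43)) = -6876/(-22715 + 7/37) = -6876/(-840448/37) = -6876*(-37/840448) = 63603/210112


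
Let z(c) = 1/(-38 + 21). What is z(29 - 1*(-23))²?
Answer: 1/289 ≈ 0.0034602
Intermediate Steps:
z(c) = -1/17 (z(c) = 1/(-17) = -1/17)
z(29 - 1*(-23))² = (-1/17)² = 1/289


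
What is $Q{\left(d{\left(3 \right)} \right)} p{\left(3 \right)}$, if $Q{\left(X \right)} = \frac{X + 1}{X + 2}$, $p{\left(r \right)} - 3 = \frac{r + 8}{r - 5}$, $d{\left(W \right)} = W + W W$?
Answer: $- \frac{65}{28} \approx -2.3214$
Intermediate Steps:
$d{\left(W \right)} = W + W^{2}$
$p{\left(r \right)} = 3 + \frac{8 + r}{-5 + r}$ ($p{\left(r \right)} = 3 + \frac{r + 8}{r - 5} = 3 + \frac{8 + r}{-5 + r}$)
$Q{\left(X \right)} = \frac{1 + X}{2 + X}$
$Q{\left(d{\left(3 \right)} \right)} p{\left(3 \right)} = \frac{1 + 3 \left(1 + 3\right)}{2 + 3 \left(1 + 3\right)} \frac{-7 + 4 \cdot 3}{-5 + 3} = \frac{1 + 3 \cdot 4}{2 + 3 \cdot 4} \frac{-7 + 12}{-2} = \frac{1 + 12}{2 + 12} \left(\left(- \frac{1}{2}\right) 5\right) = \frac{1}{14} \cdot 13 \left(- \frac{5}{2}\right) = \frac{13}{14} \left(- \frac{5}{2}\right) = - \frac{65}{28}$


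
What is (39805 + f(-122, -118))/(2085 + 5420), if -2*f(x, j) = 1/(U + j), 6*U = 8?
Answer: 27863503/5253500 ≈ 5.3038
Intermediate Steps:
U = 4/3 (U = (⅙)*8 = 4/3 ≈ 1.3333)
f(x, j) = -1/(2*(4/3 + j))
(39805 + f(-122, -118))/(2085 + 5420) = (39805 - 3/(8 + 6*(-118)))/(2085 + 5420) = (39805 - 3/(8 - 708))/7505 = (39805 - 3/(-700))*(1/7505) = (39805 - 3*(-1/700))*(1/7505) = (39805 + 3/700)*(1/7505) = (27863503/700)*(1/7505) = 27863503/5253500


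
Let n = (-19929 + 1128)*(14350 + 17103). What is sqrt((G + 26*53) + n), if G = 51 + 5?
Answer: I*sqrt(591346419) ≈ 24318.0*I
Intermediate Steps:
G = 56
n = -591347853 (n = -18801*31453 = -591347853)
sqrt((G + 26*53) + n) = sqrt((56 + 26*53) - 591347853) = sqrt((56 + 1378) - 591347853) = sqrt(1434 - 591347853) = sqrt(-591346419) = I*sqrt(591346419)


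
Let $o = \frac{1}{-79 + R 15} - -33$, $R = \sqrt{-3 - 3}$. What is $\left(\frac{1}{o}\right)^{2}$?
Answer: $\frac{2370 \sqrt{6} + 4891 i}{2 \left(1289970 \sqrt{6} + 2660543 i\right)} \approx 0.00091885 + 2.6963 \cdot 10^{-7} i$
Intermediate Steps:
$R = i \sqrt{6}$ ($R = \sqrt{-6} = i \sqrt{6} \approx 2.4495 i$)
$o = 33 + \frac{1}{-79 + 15 i \sqrt{6}}$ ($o = \frac{1}{-79 + i \sqrt{6} \cdot 15} - -33 = \frac{1}{-79 + 15 i \sqrt{6}} + 33 = 33 + \frac{1}{-79 + 15 i \sqrt{6}} \approx 32.99 - 0.0048403 i$)
$\left(\frac{1}{o}\right)^{2} = \left(\frac{1}{\frac{250424}{7591} - \frac{15 i \sqrt{6}}{7591}}\right)^{2} = \frac{1}{\left(\frac{250424}{7591} - \frac{15 i \sqrt{6}}{7591}\right)^{2}}$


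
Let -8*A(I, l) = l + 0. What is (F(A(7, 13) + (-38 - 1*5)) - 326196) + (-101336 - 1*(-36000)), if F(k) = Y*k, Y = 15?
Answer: -3137611/8 ≈ -3.9220e+5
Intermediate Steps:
A(I, l) = -l/8 (A(I, l) = -(l + 0)/8 = -l/8)
F(k) = 15*k
(F(A(7, 13) + (-38 - 1*5)) - 326196) + (-101336 - 1*(-36000)) = (15*(-⅛*13 + (-38 - 1*5)) - 326196) + (-101336 - 1*(-36000)) = (15*(-13/8 + (-38 - 5)) - 326196) + (-101336 + 36000) = (15*(-13/8 - 43) - 326196) - 65336 = (15*(-357/8) - 326196) - 65336 = (-5355/8 - 326196) - 65336 = -2614923/8 - 65336 = -3137611/8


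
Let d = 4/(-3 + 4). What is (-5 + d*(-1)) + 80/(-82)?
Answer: -409/41 ≈ -9.9756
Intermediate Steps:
d = 4 (d = 4/1 = 4*1 = 4)
(-5 + d*(-1)) + 80/(-82) = (-5 + 4*(-1)) + 80/(-82) = (-5 - 4) + 80*(-1/82) = -9 - 40/41 = -409/41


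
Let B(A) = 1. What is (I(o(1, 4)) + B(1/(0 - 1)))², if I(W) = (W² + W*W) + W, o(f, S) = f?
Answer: 16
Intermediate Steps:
I(W) = W + 2*W² (I(W) = (W² + W²) + W = 2*W² + W = W + 2*W²)
(I(o(1, 4)) + B(1/(0 - 1)))² = (1*(1 + 2*1) + 1)² = (1*(1 + 2) + 1)² = (1*3 + 1)² = (3 + 1)² = 4² = 16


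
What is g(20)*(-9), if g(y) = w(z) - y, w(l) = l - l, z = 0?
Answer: 180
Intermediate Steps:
w(l) = 0
g(y) = -y (g(y) = 0 - y = -y)
g(20)*(-9) = -1*20*(-9) = -20*(-9) = 180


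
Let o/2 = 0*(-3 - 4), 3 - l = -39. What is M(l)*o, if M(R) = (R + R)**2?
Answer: 0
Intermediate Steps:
l = 42 (l = 3 - 1*(-39) = 3 + 39 = 42)
M(R) = 4*R**2 (M(R) = (2*R)**2 = 4*R**2)
o = 0 (o = 2*(0*(-3 - 4)) = 2*(0*(-7)) = 2*0 = 0)
M(l)*o = (4*42**2)*0 = (4*1764)*0 = 7056*0 = 0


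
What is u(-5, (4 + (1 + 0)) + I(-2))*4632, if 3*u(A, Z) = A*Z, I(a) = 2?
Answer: -54040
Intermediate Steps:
u(A, Z) = A*Z/3 (u(A, Z) = (A*Z)/3 = A*Z/3)
u(-5, (4 + (1 + 0)) + I(-2))*4632 = ((⅓)*(-5)*((4 + (1 + 0)) + 2))*4632 = ((⅓)*(-5)*((4 + 1) + 2))*4632 = ((⅓)*(-5)*(5 + 2))*4632 = ((⅓)*(-5)*7)*4632 = -35/3*4632 = -54040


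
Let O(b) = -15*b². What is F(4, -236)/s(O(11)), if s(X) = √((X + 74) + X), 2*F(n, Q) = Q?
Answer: 59*I*√889/889 ≈ 1.9788*I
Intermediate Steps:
F(n, Q) = Q/2
s(X) = √(74 + 2*X) (s(X) = √((74 + X) + X) = √(74 + 2*X))
F(4, -236)/s(O(11)) = ((½)*(-236))/(√(74 + 2*(-15*11²))) = -118/√(74 + 2*(-15*121)) = -118/√(74 + 2*(-1815)) = -118/√(74 - 3630) = -118*(-I*√889/1778) = -(-59)*I*√889/889 = 59*I*√889/889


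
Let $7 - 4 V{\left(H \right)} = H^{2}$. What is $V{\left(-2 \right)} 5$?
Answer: $\frac{15}{4} \approx 3.75$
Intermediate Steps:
$V{\left(H \right)} = \frac{7}{4} - \frac{H^{2}}{4}$
$V{\left(-2 \right)} 5 = \left(\frac{7}{4} - \frac{\left(-2\right)^{2}}{4}\right) 5 = \left(\frac{7}{4} - 1\right) 5 = \frac{3}{4} \cdot 5 = \frac{15}{4}$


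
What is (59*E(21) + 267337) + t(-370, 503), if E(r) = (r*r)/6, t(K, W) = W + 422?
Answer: 545197/2 ≈ 2.7260e+5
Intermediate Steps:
t(K, W) = 422 + W
E(r) = r**2/6 (E(r) = r**2*(1/6) = r**2/6)
(59*E(21) + 267337) + t(-370, 503) = (59*((1/6)*21**2) + 267337) + (422 + 503) = (59*((1/6)*441) + 267337) + 925 = (59*(147/2) + 267337) + 925 = (8673/2 + 267337) + 925 = 543347/2 + 925 = 545197/2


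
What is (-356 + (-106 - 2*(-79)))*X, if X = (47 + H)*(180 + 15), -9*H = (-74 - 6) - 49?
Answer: -3635840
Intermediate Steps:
H = 43/3 (H = -((-74 - 6) - 49)/9 = -(-80 - 49)/9 = -⅑*(-129) = 43/3 ≈ 14.333)
X = 11960 (X = (47 + 43/3)*(180 + 15) = (184/3)*195 = 11960)
(-356 + (-106 - 2*(-79)))*X = (-356 + (-106 - 2*(-79)))*11960 = (-356 + (-106 + 158))*11960 = (-356 + 52)*11960 = -304*11960 = -3635840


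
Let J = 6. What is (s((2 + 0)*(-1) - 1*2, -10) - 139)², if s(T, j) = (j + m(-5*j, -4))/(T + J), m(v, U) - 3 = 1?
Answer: 20164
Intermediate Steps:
m(v, U) = 4 (m(v, U) = 3 + 1 = 4)
s(T, j) = (4 + j)/(6 + T) (s(T, j) = (j + 4)/(T + 6) = (4 + j)/(6 + T))
(s((2 + 0)*(-1) - 1*2, -10) - 139)² = ((4 - 10)/(6 + ((2 + 0)*(-1) - 1*2)) - 139)² = (-6/(6 + (2*(-1) - 2)) - 139)² = (-6/(6 + (-2 - 2)) - 139)² = (-6/(6 - 4) - 139)² = (-6/2 - 139)² = ((½)*(-6) - 139)² = (-3 - 139)² = (-142)² = 20164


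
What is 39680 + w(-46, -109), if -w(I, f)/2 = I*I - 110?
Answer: 35668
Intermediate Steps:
w(I, f) = 220 - 2*I² (w(I, f) = -2*(I*I - 110) = -2*(I² - 110) = -2*(-110 + I²) = 220 - 2*I²)
39680 + w(-46, -109) = 39680 + (220 - 2*(-46)²) = 39680 + (220 - 2*2116) = 39680 + (220 - 4232) = 39680 - 4012 = 35668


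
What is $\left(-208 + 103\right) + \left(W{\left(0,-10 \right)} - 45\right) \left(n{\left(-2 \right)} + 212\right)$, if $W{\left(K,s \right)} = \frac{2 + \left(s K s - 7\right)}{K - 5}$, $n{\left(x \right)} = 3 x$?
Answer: $-9169$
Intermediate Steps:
$W{\left(K,s \right)} = \frac{-5 + K s^{2}}{-5 + K}$ ($W{\left(K,s \right)} = \frac{2 + \left(K s s - 7\right)}{-5 + K} = \frac{2 + \left(K s^{2} - 7\right)}{-5 + K} = \frac{2 + \left(-7 + K s^{2}\right)}{-5 + K} = \frac{-5 + K s^{2}}{-5 + K}$)
$\left(-208 + 103\right) + \left(W{\left(0,-10 \right)} - 45\right) \left(n{\left(-2 \right)} + 212\right) = \left(-208 + 103\right) + \left(\frac{-5 + 0 \left(-10\right)^{2}}{-5 + 0} - 45\right) \left(3 \left(-2\right) + 212\right) = -105 + \left(\frac{-5 + 0 \cdot 100}{-5} - 45\right) \left(-6 + 212\right) = -105 + \left(- \frac{-5 + 0}{5} - 45\right) 206 = -105 + \left(\left(- \frac{1}{5}\right) \left(-5\right) - 45\right) 206 = -105 + \left(1 - 45\right) 206 = -105 - 9064 = -9169$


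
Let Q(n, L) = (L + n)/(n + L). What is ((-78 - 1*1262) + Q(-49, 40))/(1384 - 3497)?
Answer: 1339/2113 ≈ 0.63370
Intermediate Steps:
Q(n, L) = 1 (Q(n, L) = (L + n)/(L + n) = 1)
((-78 - 1*1262) + Q(-49, 40))/(1384 - 3497) = ((-78 - 1*1262) + 1)/(1384 - 3497) = ((-78 - 1262) + 1)/(-2113) = (-1340 + 1)*(-1/2113) = -1339*(-1/2113) = 1339/2113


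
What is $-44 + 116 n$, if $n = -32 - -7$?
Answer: $-2944$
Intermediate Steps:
$n = -25$ ($n = -32 + 7 = -25$)
$-44 + 116 n = -44 + 116 \left(-25\right) = -44 - 2900 = -2944$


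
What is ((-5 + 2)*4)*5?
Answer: -60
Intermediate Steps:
((-5 + 2)*4)*5 = -3*4*5 = -12*5 = -60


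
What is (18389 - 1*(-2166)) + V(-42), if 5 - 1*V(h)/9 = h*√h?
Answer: 20600 + 378*I*√42 ≈ 20600.0 + 2449.7*I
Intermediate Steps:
V(h) = 45 - 9*h^(3/2) (V(h) = 45 - 9*h*√h = 45 - 9*h^(3/2))
(18389 - 1*(-2166)) + V(-42) = (18389 - 1*(-2166)) + (45 - (-378)*I*√42) = (18389 + 2166) + (45 - (-378)*I*√42) = 20555 + (45 + 378*I*√42) = 20600 + 378*I*√42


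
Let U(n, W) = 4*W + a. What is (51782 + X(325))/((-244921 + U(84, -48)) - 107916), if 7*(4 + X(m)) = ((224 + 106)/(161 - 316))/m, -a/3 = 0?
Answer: -3651643384/24897370225 ≈ -0.14667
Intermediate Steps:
a = 0 (a = -3*0 = 0)
U(n, W) = 4*W (U(n, W) = 4*W + 0 = 4*W)
X(m) = -4 - 66/(217*m) (X(m) = -4 + (((224 + 106)/(161 - 316))/m)/7 = -4 + ((330/(-155))/m)/7 = -4 + ((330*(-1/155))/m)/7 = -4 + (-66/(31*m))/7 = -4 - 66/(217*m))
(51782 + X(325))/((-244921 + U(84, -48)) - 107916) = (51782 + (-4 - 66/217/325))/((-244921 + 4*(-48)) - 107916) = (51782 + (-4 - 66/217*1/325))/((-244921 - 192) - 107916) = (51782 + (-4 - 66/70525))/(-245113 - 107916) = (51782 - 282166/70525)/(-353029) = (3651643384/70525)*(-1/353029) = -3651643384/24897370225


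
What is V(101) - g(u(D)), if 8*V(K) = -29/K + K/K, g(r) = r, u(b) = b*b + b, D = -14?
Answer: -18373/101 ≈ -181.91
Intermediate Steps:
u(b) = b + b**2 (u(b) = b**2 + b = b + b**2)
V(K) = 1/8 - 29/(8*K) (V(K) = (-29/K + K/K)/8 = (-29/K + 1)/8 = (1 - 29/K)/8 = 1/8 - 29/(8*K))
V(101) - g(u(D)) = (1/8)*(-29 + 101)/101 - (-14)*(1 - 14) = (1/8)*(1/101)*72 - (-14)*(-13) = 9/101 - 1*182 = 9/101 - 182 = -18373/101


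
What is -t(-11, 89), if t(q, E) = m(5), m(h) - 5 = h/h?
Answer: -6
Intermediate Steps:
m(h) = 6 (m(h) = 5 + h/h = 5 + 1 = 6)
t(q, E) = 6
-t(-11, 89) = -1*6 = -6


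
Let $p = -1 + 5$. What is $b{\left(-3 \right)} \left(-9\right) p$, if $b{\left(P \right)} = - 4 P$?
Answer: $-432$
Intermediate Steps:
$p = 4$
$b{\left(-3 \right)} \left(-9\right) p = \left(-4\right) \left(-3\right) \left(-9\right) 4 = 12 \left(-9\right) 4 = \left(-108\right) 4 = -432$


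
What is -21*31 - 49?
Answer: -700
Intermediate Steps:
-21*31 - 49 = -651 - 49 = -700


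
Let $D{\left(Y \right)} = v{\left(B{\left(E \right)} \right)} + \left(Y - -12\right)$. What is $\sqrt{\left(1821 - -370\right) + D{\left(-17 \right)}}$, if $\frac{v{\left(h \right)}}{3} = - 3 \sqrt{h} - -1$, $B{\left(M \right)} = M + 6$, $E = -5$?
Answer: $2 \sqrt{545} \approx 46.69$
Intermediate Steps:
$B{\left(M \right)} = 6 + M$
$v{\left(h \right)} = 3 - 9 \sqrt{h}$ ($v{\left(h \right)} = 3 \left(- 3 \sqrt{h} - -1\right) = 3 \left(- 3 \sqrt{h} + 1\right) = 3 \left(1 - 3 \sqrt{h}\right) = 3 - 9 \sqrt{h}$)
$D{\left(Y \right)} = 6 + Y$ ($D{\left(Y \right)} = \left(3 - 9 \sqrt{6 - 5}\right) + \left(Y - -12\right) = \left(3 - 9 \sqrt{1}\right) + \left(Y + 12\right) = \left(3 - 9\right) + \left(12 + Y\right) = -6 + \left(12 + Y\right) = 6 + Y$)
$\sqrt{\left(1821 - -370\right) + D{\left(-17 \right)}} = \sqrt{\left(1821 - -370\right) + \left(6 - 17\right)} = \sqrt{\left(1821 + 370\right) - 11} = \sqrt{2191 - 11} = \sqrt{2180} = 2 \sqrt{545}$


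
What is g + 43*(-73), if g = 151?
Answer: -2988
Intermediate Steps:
g + 43*(-73) = 151 + 43*(-73) = 151 - 3139 = -2988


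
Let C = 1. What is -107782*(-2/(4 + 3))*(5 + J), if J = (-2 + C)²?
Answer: 1293384/7 ≈ 1.8477e+5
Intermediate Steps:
J = 1 (J = (-2 + 1)² = (-1)² = 1)
-107782*(-2/(4 + 3))*(5 + J) = -107782*(-2/(4 + 3))*(5 + 1) = -107782*(-2/7)*6 = -107782*(-2*⅐)*6 = -(-215564)*6/7 = -107782*(-12/7) = 1293384/7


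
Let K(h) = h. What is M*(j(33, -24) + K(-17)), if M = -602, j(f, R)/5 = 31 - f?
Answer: 16254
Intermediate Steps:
j(f, R) = 155 - 5*f (j(f, R) = 5*(31 - f) = 155 - 5*f)
M*(j(33, -24) + K(-17)) = -602*((155 - 5*33) - 17) = -602*((155 - 165) - 17) = -602*(-10 - 17) = -602*(-27) = 16254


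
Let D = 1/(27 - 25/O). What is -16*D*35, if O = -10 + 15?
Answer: -280/11 ≈ -25.455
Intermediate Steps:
O = 5
D = 1/22 (D = 1/(27 - 25/5) = 1/(27 - 25*⅕) = 1/(27 - 5) = 1/22 ≈ 0.045455)
-16*D*35 = -16*1/22*35 = -8/11*35 = -280/11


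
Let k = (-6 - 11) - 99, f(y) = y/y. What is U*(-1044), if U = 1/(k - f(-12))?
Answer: 116/13 ≈ 8.9231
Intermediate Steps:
f(y) = 1
k = -116 (k = -17 - 99 = -116)
U = -1/117 (U = 1/(-116 - 1*1) = 1/(-116 - 1) = 1/(-117) = -1/117 ≈ -0.0085470)
U*(-1044) = -1/117*(-1044) = 116/13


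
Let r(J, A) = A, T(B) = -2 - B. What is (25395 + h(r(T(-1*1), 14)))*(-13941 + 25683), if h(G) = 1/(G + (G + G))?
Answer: 2087318587/7 ≈ 2.9819e+8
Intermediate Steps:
h(G) = 1/(3*G) (h(G) = 1/(G + 2*G) = 1/(3*G))
(25395 + h(r(T(-1*1), 14)))*(-13941 + 25683) = (25395 + (⅓)/14)*(-13941 + 25683) = (25395 + (⅓)*(1/14))*11742 = (25395 + 1/42)*11742 = (1066591/42)*11742 = 2087318587/7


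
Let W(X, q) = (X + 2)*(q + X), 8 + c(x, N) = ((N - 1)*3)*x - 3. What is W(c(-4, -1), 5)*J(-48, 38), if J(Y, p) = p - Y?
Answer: 23220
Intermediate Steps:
c(x, N) = -11 + x*(-3 + 3*N) (c(x, N) = -8 + (((N - 1)*3)*x - 3) = -8 + (((-1 + N)*3)*x - 3) = -8 + ((-3 + 3*N)*x - 3) = -8 + (x*(-3 + 3*N) - 3) = -8 + (-3 + x*(-3 + 3*N)) = -11 + x*(-3 + 3*N))
W(X, q) = (2 + X)*(X + q)
W(c(-4, -1), 5)*J(-48, 38) = ((-11 - 3*(-4) + 3*(-1)*(-4))**2 + 2*(-11 - 3*(-4) + 3*(-1)*(-4)) + 2*5 + (-11 - 3*(-4) + 3*(-1)*(-4))*5)*(38 - 1*(-48)) = ((-11 + 12 + 12)**2 + 2*(-11 + 12 + 12) + 10 + (-11 + 12 + 12)*5)*(38 + 48) = (13**2 + 2*13 + 10 + 13*5)*86 = (169 + 26 + 10 + 65)*86 = 270*86 = 23220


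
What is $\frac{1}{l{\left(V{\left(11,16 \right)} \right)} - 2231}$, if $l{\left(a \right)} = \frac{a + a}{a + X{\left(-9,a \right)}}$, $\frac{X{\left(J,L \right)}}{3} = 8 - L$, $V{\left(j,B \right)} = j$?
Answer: $- \frac{1}{2220} \approx -0.00045045$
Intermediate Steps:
$X{\left(J,L \right)} = 24 - 3 L$ ($X{\left(J,L \right)} = 3 \left(8 - L\right) = 24 - 3 L$)
$l{\left(a \right)} = \frac{2 a}{24 - 2 a}$ ($l{\left(a \right)} = \frac{a + a}{a - \left(-24 + 3 a\right)} = \frac{2 a}{24 - 2 a}$)
$\frac{1}{l{\left(V{\left(11,16 \right)} \right)} - 2231} = \frac{1}{\left(-1\right) 11 \frac{1}{-12 + 11} - 2231} = \frac{1}{\left(-1\right) 11 \frac{1}{-1} - 2231} = \frac{1}{\left(-1\right) 11 \left(-1\right) - 2231} = \frac{1}{11 - 2231} = \frac{1}{-2220} = - \frac{1}{2220}$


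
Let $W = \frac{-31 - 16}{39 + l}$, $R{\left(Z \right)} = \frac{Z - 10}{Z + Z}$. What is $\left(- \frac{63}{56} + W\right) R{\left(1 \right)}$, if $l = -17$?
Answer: $\frac{2583}{176} \approx 14.676$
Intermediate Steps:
$R{\left(Z \right)} = \frac{-10 + Z}{2 Z}$
$W = - \frac{47}{22}$ ($W = \frac{-31 - 16}{39 - 17} = - \frac{47}{22} \approx -2.1364$)
$\left(- \frac{63}{56} + W\right) R{\left(1 \right)} = \left(- \frac{63}{56} - \frac{47}{22}\right) \frac{-10 + 1}{2 \cdot 1} = \left(\left(-63\right) \frac{1}{56} - \frac{47}{22}\right) \frac{1}{2} \cdot 1 \left(-9\right) = \left(- \frac{9}{8} - \frac{47}{22}\right) \left(- \frac{9}{2}\right) = \left(- \frac{287}{88}\right) \left(- \frac{9}{2}\right) = \frac{2583}{176}$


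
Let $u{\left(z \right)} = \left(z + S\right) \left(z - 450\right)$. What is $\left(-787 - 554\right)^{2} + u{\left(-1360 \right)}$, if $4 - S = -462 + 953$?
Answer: $5141351$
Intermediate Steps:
$S = -487$ ($S = 4 - \left(-462 + 953\right) = 4 - 491 = -487$)
$u{\left(z \right)} = \left(-487 + z\right) \left(-450 + z\right)$ ($u{\left(z \right)} = \left(z - 487\right) \left(z - 450\right) = \left(-487 + z\right) \left(-450 + z\right)$)
$\left(-787 - 554\right)^{2} + u{\left(-1360 \right)} = \left(-787 - 554\right)^{2} + \left(219150 + \left(-1360\right)^{2} - -1274320\right) = \left(-1341\right)^{2} + \left(219150 + 1849600 + 1274320\right) = 1798281 + 3343070 = 5141351$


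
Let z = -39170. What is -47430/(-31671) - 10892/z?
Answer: 7198672/4054095 ≈ 1.7757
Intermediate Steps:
-47430/(-31671) - 10892/z = -47430/(-31671) - 10892/(-39170) = -47430*(-1/31671) - 10892*(-1/39170) = 310/207 + 5446/19585 = 7198672/4054095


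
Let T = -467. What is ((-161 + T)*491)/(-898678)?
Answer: 154174/449339 ≈ 0.34311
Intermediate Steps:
((-161 + T)*491)/(-898678) = ((-161 - 467)*491)/(-898678) = -628*491*(-1/898678) = -308348*(-1/898678) = 154174/449339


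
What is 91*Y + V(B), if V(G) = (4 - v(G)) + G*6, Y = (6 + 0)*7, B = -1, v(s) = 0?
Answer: 3820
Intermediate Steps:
Y = 42 (Y = 6*7 = 42)
V(G) = 4 + 6*G (V(G) = (4 - 1*0) + G*6 = (4 + 0) + 6*G = 4 + 6*G)
91*Y + V(B) = 91*42 + (4 + 6*(-1)) = 3822 + (4 - 6) = 3822 - 2 = 3820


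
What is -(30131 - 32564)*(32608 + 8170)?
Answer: 99212874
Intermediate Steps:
-(30131 - 32564)*(32608 + 8170) = -(-2433)*40778 = -1*(-99212874) = 99212874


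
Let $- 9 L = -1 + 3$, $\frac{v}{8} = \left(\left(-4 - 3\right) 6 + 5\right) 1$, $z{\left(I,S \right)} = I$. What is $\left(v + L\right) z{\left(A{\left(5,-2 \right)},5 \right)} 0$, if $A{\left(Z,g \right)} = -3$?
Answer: $0$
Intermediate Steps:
$v = -296$ ($v = 8 \left(\left(-4 - 3\right) 6 + 5\right) 1 = 8 \left(\left(-7\right) 6 + 5\right) 1 = 8 \left(-42 + 5\right) 1 = 8 \left(\left(-37\right) 1\right) = 8 \left(-37\right) = -296$)
$L = - \frac{2}{9}$ ($L = - \frac{-1 + 3}{9} = \left(- \frac{1}{9}\right) 2 = - \frac{2}{9} \approx -0.22222$)
$\left(v + L\right) z{\left(A{\left(5,-2 \right)},5 \right)} 0 = \left(-296 - \frac{2}{9}\right) \left(\left(-3\right) 0\right) = \left(- \frac{2666}{9}\right) 0 = 0$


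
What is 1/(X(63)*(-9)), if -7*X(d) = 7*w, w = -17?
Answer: -1/153 ≈ -0.0065359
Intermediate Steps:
X(d) = 17 (X(d) = -(-17) = -⅐*(-119) = 17)
1/(X(63)*(-9)) = 1/(17*(-9)) = 1/(-153) = -1/153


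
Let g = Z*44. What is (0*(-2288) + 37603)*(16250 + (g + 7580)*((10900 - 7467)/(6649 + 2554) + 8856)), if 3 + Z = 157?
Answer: 44004467572548518/9203 ≈ 4.7815e+12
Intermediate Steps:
Z = 154 (Z = -3 + 157 = 154)
g = 6776 (g = 154*44 = 6776)
(0*(-2288) + 37603)*(16250 + (g + 7580)*((10900 - 7467)/(6649 + 2554) + 8856)) = (0*(-2288) + 37603)*(16250 + (6776 + 7580)*((10900 - 7467)/(6649 + 2554) + 8856)) = (0 + 37603)*(16250 + 14356*(3433/9203 + 8856)) = 37603*(16250 + 14356*(3433*(1/9203) + 8856)) = 37603*(16250 + 14356*(3433/9203 + 8856)) = 37603*(16250 + 14356*(81505201/9203)) = 37603*(16250 + 1170088665556/9203) = 37603*(1170238214306/9203) = 44004467572548518/9203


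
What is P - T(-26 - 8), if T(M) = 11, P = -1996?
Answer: -2007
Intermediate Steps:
P - T(-26 - 8) = -1996 - 1*11 = -1996 - 11 = -2007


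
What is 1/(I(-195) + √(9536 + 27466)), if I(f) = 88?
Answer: -44/14629 + √37002/29258 ≈ 0.0035669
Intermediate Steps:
1/(I(-195) + √(9536 + 27466)) = 1/(88 + √(9536 + 27466)) = 1/(88 + √37002)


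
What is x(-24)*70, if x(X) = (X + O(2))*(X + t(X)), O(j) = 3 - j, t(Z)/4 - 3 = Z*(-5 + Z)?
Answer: -4462920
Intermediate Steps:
t(Z) = 12 + 4*Z*(-5 + Z) (t(Z) = 12 + 4*(Z*(-5 + Z)) = 12 + 4*Z*(-5 + Z))
x(X) = (1 + X)*(12 - 19*X + 4*X²) (x(X) = (X + (3 - 1*2))*(X + (12 - 20*X + 4*X²)) = (X + (3 - 2))*(12 - 19*X + 4*X²) = (X + 1)*(12 - 19*X + 4*X²) = (1 + X)*(12 - 19*X + 4*X²))
x(-24)*70 = (12 - 15*(-24)² - 7*(-24) + 4*(-24)³)*70 = (12 - 15*576 + 168 + 4*(-13824))*70 = (12 - 8640 + 168 - 55296)*70 = -63756*70 = -4462920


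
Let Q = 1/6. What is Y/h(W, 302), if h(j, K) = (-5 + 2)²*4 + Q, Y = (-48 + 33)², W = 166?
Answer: 1350/217 ≈ 6.2212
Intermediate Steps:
Y = 225 (Y = (-15)² = 225)
Q = ⅙ (Q = 1*(⅙) = ⅙ ≈ 0.16667)
h(j, K) = 217/6 (h(j, K) = (-5 + 2)²*4 + ⅙ = (-3)²*4 + ⅙ = 9*4 + ⅙ = 36 + ⅙ = 217/6)
Y/h(W, 302) = 225/(217/6) = 225*(6/217) = 1350/217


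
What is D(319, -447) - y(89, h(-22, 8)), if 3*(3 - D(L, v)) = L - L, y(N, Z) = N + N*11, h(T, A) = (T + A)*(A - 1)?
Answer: -1065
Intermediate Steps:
h(T, A) = (-1 + A)*(A + T) (h(T, A) = (A + T)*(-1 + A) = (-1 + A)*(A + T))
y(N, Z) = 12*N (y(N, Z) = N + 11*N = 12*N)
D(L, v) = 3 (D(L, v) = 3 - (L - L)/3 = 3 - ⅓*0 = 3 + 0 = 3)
D(319, -447) - y(89, h(-22, 8)) = 3 - 12*89 = 3 - 1*1068 = 3 - 1068 = -1065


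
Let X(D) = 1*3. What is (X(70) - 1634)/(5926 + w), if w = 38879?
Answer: -1631/44805 ≈ -0.036402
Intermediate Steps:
X(D) = 3
(X(70) - 1634)/(5926 + w) = (3 - 1634)/(5926 + 38879) = -1631/44805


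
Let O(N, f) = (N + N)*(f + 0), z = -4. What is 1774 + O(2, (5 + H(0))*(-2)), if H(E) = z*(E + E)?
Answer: 1734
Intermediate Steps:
H(E) = -8*E (H(E) = -4*(E + E) = -8*E)
O(N, f) = 2*N*f (O(N, f) = (2*N)*f = 2*N*f)
1774 + O(2, (5 + H(0))*(-2)) = 1774 + 2*2*((5 - 8*0)*(-2)) = 1774 + 2*2*((5 + 0)*(-2)) = 1774 + 2*2*(5*(-2)) = 1774 + 2*2*(-10) = 1774 - 40 = 1734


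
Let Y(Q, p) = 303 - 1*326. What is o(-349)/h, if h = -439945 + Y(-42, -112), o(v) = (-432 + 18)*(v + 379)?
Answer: 1035/36664 ≈ 0.028229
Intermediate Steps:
Y(Q, p) = -23 (Y(Q, p) = 303 - 326 = -23)
o(v) = -156906 - 414*v (o(v) = -414*(379 + v) = -156906 - 414*v)
h = -439968 (h = -439945 - 23 = -439968)
o(-349)/h = (-156906 - 414*(-349))/(-439968) = (-156906 + 144486)*(-1/439968) = -12420*(-1/439968) = 1035/36664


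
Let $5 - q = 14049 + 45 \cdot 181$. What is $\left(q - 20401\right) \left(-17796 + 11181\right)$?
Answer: $281732850$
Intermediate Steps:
$q = -22189$ ($q = 5 - \left(14049 + 45 \cdot 181\right) = 5 - \left(14049 + 8145\right) = 5 - 22194 = -22189$)
$\left(q - 20401\right) \left(-17796 + 11181\right) = \left(-22189 - 20401\right) \left(-17796 + 11181\right) = \left(-42590\right) \left(-6615\right) = 281732850$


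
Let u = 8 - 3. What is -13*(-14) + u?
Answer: 187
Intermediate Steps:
u = 5
-13*(-14) + u = -13*(-14) + 5 = 182 + 5 = 187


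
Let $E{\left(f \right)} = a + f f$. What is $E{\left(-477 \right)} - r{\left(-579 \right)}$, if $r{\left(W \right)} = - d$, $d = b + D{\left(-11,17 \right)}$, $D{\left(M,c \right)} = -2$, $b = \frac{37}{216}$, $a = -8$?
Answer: $\frac{49144141}{216} \approx 2.2752 \cdot 10^{5}$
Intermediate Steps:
$b = \frac{37}{216}$ ($b = 37 \cdot \frac{1}{216} = \frac{37}{216} \approx 0.1713$)
$E{\left(f \right)} = -8 + f^{2}$ ($E{\left(f \right)} = -8 + f f = -8 + f^{2}$)
$d = - \frac{395}{216}$ ($d = \frac{37}{216} - 2 = - \frac{395}{216} \approx -1.8287$)
$r{\left(W \right)} = \frac{395}{216}$ ($r{\left(W \right)} = \left(-1\right) \left(- \frac{395}{216}\right) = \frac{395}{216}$)
$E{\left(-477 \right)} - r{\left(-579 \right)} = \left(-8 + \left(-477\right)^{2}\right) - \frac{395}{216} = \left(-8 + 227529\right) - \frac{395}{216} = 227521 - \frac{395}{216} = \frac{49144141}{216}$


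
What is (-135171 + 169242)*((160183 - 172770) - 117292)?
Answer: -4425107409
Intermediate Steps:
(-135171 + 169242)*((160183 - 172770) - 117292) = 34071*(-12587 - 117292) = 34071*(-129879) = -4425107409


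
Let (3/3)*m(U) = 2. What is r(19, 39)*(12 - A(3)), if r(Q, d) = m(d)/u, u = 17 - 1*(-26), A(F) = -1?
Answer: 26/43 ≈ 0.60465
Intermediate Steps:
m(U) = 2
u = 43 (u = 17 + 26 = 43)
r(Q, d) = 2/43
r(19, 39)*(12 - A(3)) = 2*(12 - 1*(-1))/43 = 2*(12 + 1)/43 = (2/43)*13 = 26/43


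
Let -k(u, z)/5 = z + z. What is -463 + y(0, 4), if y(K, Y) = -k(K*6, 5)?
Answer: -413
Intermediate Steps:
k(u, z) = -10*z (k(u, z) = -5*(z + z) = -10*z)
y(K, Y) = 50 (y(K, Y) = -(-10)*5 = -1*(-50) = 50)
-463 + y(0, 4) = -463 + 50 = -413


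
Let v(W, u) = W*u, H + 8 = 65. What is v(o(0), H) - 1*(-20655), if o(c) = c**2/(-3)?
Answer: 20655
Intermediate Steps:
H = 57 (H = -8 + 65 = 57)
o(c) = -c**2/3 (o(c) = c**2*(-1/3) = -c**2/3)
v(o(0), H) - 1*(-20655) = -1/3*0**2*57 - 1*(-20655) = -1/3*0*57 + 20655 = 0*57 + 20655 = 0 + 20655 = 20655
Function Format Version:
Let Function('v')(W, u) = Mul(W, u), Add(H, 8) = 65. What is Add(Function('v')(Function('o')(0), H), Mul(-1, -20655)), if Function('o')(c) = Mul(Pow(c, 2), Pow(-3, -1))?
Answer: 20655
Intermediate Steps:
H = 57 (H = Add(-8, 65) = 57)
Function('o')(c) = Mul(Rational(-1, 3), Pow(c, 2)) (Function('o')(c) = Mul(Pow(c, 2), Rational(-1, 3)) = Mul(Rational(-1, 3), Pow(c, 2)))
Add(Function('v')(Function('o')(0), H), Mul(-1, -20655)) = Add(Mul(Mul(Rational(-1, 3), Pow(0, 2)), 57), Mul(-1, -20655)) = Add(Mul(Mul(Rational(-1, 3), 0), 57), 20655) = Add(Mul(0, 57), 20655) = Add(0, 20655) = 20655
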